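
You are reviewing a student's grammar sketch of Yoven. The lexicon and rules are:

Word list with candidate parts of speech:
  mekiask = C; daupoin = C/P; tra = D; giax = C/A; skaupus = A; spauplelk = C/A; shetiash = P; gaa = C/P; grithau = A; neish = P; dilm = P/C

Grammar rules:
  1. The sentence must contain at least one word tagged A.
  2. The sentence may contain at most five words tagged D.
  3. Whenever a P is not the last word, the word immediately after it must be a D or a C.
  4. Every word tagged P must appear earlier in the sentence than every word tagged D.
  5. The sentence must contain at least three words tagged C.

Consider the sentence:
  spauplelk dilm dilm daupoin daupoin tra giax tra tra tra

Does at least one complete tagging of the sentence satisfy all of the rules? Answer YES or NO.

Candidates per position — 1:spauplelk {C,A}; 2:dilm {P,C}; 3:dilm {P,C}; 4:daupoin {C,P}; 5:daupoin {C,P}; 6:tra {D}; 7:giax {C,A}; 8:tra {D}; 9:tra {D}; 10:tra {D}.
One satisfying assignment: A C C C P D A D D D.
Check: rule 1 holds; rule 2 holds; rule 3 holds; rule 4 holds; rule 5 holds.

YES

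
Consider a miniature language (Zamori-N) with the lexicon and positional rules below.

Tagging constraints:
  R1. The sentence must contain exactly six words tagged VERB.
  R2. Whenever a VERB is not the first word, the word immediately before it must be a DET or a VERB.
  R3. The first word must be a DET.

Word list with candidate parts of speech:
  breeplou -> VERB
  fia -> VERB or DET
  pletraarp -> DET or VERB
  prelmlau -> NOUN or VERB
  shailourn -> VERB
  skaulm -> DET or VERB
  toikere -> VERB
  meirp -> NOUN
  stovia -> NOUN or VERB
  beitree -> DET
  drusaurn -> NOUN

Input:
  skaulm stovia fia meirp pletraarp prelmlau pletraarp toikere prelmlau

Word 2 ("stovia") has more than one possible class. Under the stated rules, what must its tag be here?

VERB

Candidates per position — 1:skaulm {DET,VERB}; 2:stovia {NOUN,VERB}; 3:fia {VERB,DET}; 4:meirp {NOUN}; 5:pletraarp {DET,VERB}; 6:prelmlau {NOUN,VERB}; 7:pletraarp {DET,VERB}; 8:toikere {VERB}; 9:prelmlau {NOUN,VERB}.
If word 1 were VERB, no tagging could satisfy rule 3; so word 1 is DET.
If word 5 were VERB, no tagging could satisfy rule 2; so word 5 is DET.
If word 6 were NOUN, no tagging could satisfy rule 1; so word 6 is VERB.
If word 7 were DET, no tagging could satisfy rule 1; so word 7 is VERB.
If word 9 were NOUN, no tagging could satisfy rule 1; so word 9 is VERB.
If word 2 were NOUN, no tagging could satisfy rule 1; so word 2 is VERB.
If word 3 were DET, no tagging could satisfy rule 1; so word 3 is VERB.
The only consistent sequence is: DET VERB VERB NOUN DET VERB VERB VERB VERB.
Rule-by-rule: rule 1 ✓; rule 2 ✓; rule 3 ✓.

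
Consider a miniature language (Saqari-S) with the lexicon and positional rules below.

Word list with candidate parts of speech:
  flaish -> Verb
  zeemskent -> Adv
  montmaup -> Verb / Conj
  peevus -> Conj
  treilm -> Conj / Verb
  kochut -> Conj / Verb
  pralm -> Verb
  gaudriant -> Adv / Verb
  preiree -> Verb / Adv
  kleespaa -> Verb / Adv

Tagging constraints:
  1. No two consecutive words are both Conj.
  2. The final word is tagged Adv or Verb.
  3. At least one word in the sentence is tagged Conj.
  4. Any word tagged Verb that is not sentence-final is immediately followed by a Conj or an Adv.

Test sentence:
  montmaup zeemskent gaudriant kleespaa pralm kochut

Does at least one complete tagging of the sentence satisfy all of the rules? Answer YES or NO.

Candidates per position — 1:montmaup {Verb,Conj}; 2:zeemskent {Adv}; 3:gaudriant {Adv,Verb}; 4:kleespaa {Verb,Adv}; 5:pralm {Verb}; 6:kochut {Conj,Verb}.
Every candidate sequence violates at least one rule; no consistent tagging exists.

NO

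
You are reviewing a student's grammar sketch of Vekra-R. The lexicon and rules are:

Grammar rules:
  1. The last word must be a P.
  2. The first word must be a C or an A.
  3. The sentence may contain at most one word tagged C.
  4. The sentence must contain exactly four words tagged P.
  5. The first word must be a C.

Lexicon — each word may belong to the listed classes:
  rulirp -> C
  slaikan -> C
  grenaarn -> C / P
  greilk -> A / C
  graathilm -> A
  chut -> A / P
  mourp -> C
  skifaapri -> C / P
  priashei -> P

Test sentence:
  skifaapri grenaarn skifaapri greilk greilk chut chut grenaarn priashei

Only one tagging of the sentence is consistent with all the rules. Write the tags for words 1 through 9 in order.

C P P A A A A P P

Candidates per position — 1:skifaapri {C,P}; 2:grenaarn {C,P}; 3:skifaapri {C,P}; 4:greilk {A,C}; 5:greilk {A,C}; 6:chut {A,P}; 7:chut {A,P}; 8:grenaarn {C,P}; 9:priashei {P}.
Word 1 cannot be P — rule 2 would then fail for every completion. It is C.
Word 2 cannot be C — rule 3 would then fail for every completion. It is P.
Word 3 cannot be C — rule 3 would then fail for every completion. It is P.
Word 4 cannot be C — rule 3 would then fail for every completion. It is A.
Word 5 cannot be C — rule 3 would then fail for every completion. It is A.
Word 8 cannot be C — rule 3 would then fail for every completion. It is P.
Word 6 cannot be P — rule 4 would then fail for every completion. It is A.
Word 7 cannot be P — rule 4 would then fail for every completion. It is A.
That leaves exactly one tagging: C P P A A A A P P.
Verifying each rule — rule 1 holds; rule 2 holds; rule 3 holds; rule 4 holds; rule 5 holds.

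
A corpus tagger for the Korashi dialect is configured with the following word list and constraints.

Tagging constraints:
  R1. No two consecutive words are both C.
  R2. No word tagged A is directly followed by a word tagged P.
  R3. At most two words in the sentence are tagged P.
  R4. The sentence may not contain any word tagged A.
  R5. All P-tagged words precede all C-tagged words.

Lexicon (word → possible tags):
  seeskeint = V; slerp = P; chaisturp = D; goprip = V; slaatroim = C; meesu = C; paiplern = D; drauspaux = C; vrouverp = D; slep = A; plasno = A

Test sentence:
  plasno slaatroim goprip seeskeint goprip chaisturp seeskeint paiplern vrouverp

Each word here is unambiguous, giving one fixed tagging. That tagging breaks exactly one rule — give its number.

4

Fixed tagging: A C V V V D V D D.
Checking each rule: R1 ✓, R2 ✓, R3 ✓, R4 ✗, R5 ✓.
Only rule 4 fails.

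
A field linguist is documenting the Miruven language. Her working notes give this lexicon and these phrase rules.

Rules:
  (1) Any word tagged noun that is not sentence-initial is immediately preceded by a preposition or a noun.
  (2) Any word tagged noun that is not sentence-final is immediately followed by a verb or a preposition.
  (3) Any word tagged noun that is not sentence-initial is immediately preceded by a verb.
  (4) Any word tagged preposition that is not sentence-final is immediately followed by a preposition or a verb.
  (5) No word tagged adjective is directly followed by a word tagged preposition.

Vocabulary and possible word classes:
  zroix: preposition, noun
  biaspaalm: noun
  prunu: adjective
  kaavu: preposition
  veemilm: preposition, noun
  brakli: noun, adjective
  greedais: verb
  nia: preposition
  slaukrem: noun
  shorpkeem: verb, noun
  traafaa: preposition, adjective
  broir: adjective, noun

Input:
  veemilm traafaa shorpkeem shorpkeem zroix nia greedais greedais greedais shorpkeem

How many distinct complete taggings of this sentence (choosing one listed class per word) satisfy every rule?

2

Candidates per position — 1:veemilm {preposition,noun}; 2:traafaa {preposition,adjective}; 3:shorpkeem {verb,noun}; 4:shorpkeem {verb,noun}; 5:zroix {preposition,noun}; 6:nia {preposition}; 7:greedais {verb}; 8:greedais {verb}; 9:greedais {verb}; 10:shorpkeem {verb,noun}.
There are 64 candidate sequences in total.
The sequences that satisfy every rule: preposition preposition verb verb preposition preposition verb verb verb verb; noun preposition verb verb preposition preposition verb verb verb verb.
Count = 2.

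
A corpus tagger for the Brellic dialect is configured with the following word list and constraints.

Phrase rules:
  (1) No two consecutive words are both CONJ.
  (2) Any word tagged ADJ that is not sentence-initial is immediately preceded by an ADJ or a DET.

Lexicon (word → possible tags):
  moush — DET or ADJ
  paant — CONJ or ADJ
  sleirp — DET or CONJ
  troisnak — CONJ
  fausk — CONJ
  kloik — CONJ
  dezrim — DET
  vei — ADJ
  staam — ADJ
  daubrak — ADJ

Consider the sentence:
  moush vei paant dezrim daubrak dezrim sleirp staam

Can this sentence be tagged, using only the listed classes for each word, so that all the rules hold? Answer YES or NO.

YES

Candidates per position — 1:moush {DET,ADJ}; 2:vei {ADJ}; 3:paant {CONJ,ADJ}; 4:dezrim {DET}; 5:daubrak {ADJ}; 6:dezrim {DET}; 7:sleirp {DET,CONJ}; 8:staam {ADJ}.
One satisfying assignment: ADJ ADJ ADJ DET ADJ DET DET ADJ.
Check: rule 1 satisfied; rule 2 satisfied.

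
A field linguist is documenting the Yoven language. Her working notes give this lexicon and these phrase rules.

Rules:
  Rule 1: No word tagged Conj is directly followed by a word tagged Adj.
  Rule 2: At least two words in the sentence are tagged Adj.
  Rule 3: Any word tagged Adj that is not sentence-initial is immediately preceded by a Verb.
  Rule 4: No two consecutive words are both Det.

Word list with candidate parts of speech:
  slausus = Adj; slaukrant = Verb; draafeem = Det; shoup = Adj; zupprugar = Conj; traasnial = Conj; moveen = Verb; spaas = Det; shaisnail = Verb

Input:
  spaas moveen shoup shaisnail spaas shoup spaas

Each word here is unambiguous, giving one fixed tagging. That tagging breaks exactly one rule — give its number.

3

Fixed tagging: Det Verb Adj Verb Det Adj Det.
Checking each rule: R1 pass, R2 pass, R3 fail, R4 pass.
Only rule 3 fails.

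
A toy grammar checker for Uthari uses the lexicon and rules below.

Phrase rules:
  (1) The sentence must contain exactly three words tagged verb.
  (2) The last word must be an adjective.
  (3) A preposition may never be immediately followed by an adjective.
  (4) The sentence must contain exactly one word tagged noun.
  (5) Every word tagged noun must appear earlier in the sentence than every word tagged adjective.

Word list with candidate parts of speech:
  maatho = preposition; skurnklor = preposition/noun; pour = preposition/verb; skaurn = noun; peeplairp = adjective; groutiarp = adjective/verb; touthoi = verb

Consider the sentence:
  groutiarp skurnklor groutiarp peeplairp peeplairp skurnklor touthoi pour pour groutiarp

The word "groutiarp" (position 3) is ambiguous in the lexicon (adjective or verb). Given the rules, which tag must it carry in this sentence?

Candidates per position — 1:groutiarp {adjective,verb}; 2:skurnklor {preposition,noun}; 3:groutiarp {adjective,verb}; 4:peeplairp {adjective}; 5:peeplairp {adjective}; 6:skurnklor {preposition,noun}; 7:touthoi {verb}; 8:pour {preposition,verb}; 9:pour {preposition,verb}; 10:groutiarp {adjective,verb}.
Position 6: tagging it noun would leave rule 5 unsatisfiable, so it must be preposition.
Position 10: tagging it verb would leave rule 2 unsatisfiable, so it must be adjective.
Position 2: tagging it preposition would leave rule 4 unsatisfiable, so it must be noun.
Position 9: tagging it preposition would leave rule 3 unsatisfiable, so it must be verb.
Position 1: tagging it adjective would leave rule 5 unsatisfiable, so it must be verb.
Position 3: tagging it verb would leave rule 1 unsatisfiable, so it must be adjective.
Position 8: tagging it verb would leave rule 1 unsatisfiable, so it must be preposition.
The unique satisfying tagging is: verb noun adjective adjective adjective preposition verb preposition verb adjective.
Check: rule 1 satisfied; rule 2 satisfied; rule 3 satisfied; rule 4 satisfied; rule 5 satisfied.

adjective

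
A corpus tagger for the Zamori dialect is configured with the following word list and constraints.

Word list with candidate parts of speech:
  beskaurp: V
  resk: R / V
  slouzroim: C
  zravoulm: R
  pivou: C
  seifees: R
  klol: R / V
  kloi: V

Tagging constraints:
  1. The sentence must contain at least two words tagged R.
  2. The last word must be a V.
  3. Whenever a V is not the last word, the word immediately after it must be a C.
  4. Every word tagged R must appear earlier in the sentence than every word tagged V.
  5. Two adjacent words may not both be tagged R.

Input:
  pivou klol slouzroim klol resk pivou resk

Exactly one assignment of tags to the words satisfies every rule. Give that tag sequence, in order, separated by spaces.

Candidates per position — 1:pivou {C}; 2:klol {R,V}; 3:slouzroim {C}; 4:klol {R,V}; 5:resk {R,V}; 6:pivou {C}; 7:resk {R,V}.
Word 4 cannot be V — rule 3 would then fail for every completion. It is R.
Word 5 cannot be R — rule 5 would then fail for every completion. It is V.
Word 7 cannot be R — rule 2 would then fail for every completion. It is V.
Word 2 cannot be V — rule 1 would then fail for every completion. It is R.
So the tagging must be: C R C R V C V.
Checking: rule 1 ok; rule 2 ok; rule 3 ok; rule 4 ok; rule 5 ok.

C R C R V C V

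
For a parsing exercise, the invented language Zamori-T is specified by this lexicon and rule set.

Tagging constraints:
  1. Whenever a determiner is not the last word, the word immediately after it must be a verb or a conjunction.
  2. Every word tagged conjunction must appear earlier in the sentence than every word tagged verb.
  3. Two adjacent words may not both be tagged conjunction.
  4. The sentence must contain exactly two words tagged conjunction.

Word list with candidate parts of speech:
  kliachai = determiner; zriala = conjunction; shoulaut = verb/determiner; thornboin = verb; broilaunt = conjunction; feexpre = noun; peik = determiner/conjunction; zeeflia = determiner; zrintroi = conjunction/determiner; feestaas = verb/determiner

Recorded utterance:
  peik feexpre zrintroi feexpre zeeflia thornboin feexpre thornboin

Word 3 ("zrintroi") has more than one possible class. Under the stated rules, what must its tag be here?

Candidates per position — 1:peik {determiner,conjunction}; 2:feexpre {noun}; 3:zrintroi {conjunction,determiner}; 4:feexpre {noun}; 5:zeeflia {determiner}; 6:thornboin {verb}; 7:feexpre {noun}; 8:thornboin {verb}.
At position 1, choosing determiner makes rule 1 impossible to satisfy; hence conjunction.
At position 3, choosing determiner makes rule 1 impossible to satisfy; hence conjunction.
So the tagging must be: conjunction noun conjunction noun determiner verb noun verb.
Checking: rule 1 ok; rule 2 ok; rule 3 ok; rule 4 ok.

conjunction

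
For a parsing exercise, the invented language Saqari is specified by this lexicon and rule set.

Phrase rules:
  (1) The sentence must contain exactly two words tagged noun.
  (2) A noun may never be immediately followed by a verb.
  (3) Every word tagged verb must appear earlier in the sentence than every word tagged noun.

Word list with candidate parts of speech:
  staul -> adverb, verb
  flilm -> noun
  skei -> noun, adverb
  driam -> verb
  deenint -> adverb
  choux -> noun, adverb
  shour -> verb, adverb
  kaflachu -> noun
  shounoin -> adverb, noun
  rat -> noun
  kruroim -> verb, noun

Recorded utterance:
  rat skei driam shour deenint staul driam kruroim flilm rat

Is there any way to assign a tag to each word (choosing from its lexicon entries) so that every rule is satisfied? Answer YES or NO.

Candidates per position — 1:rat {noun}; 2:skei {noun,adverb}; 3:driam {verb}; 4:shour {verb,adverb}; 5:deenint {adverb}; 6:staul {adverb,verb}; 7:driam {verb}; 8:kruroim {verb,noun}; 9:flilm {noun}; 10:rat {noun}.
Rule 1 cannot be satisfied by any choice of tags from the lexicon.
So there is no consistent tagging.

NO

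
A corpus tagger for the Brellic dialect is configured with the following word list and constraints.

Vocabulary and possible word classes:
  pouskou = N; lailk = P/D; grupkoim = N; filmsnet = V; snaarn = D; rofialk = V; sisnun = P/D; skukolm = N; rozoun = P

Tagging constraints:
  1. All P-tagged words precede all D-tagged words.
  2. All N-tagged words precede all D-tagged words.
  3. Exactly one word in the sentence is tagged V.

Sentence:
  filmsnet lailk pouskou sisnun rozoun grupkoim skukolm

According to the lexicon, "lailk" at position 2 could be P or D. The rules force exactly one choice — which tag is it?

Candidates per position — 1:filmsnet {V}; 2:lailk {P,D}; 3:pouskou {N}; 4:sisnun {P,D}; 5:rozoun {P}; 6:grupkoim {N}; 7:skukolm {N}.
Word 2 cannot be D — rule 1 would then fail for every completion. It is P.
Word 4 cannot be D — rule 1 would then fail for every completion. It is P.
So the tagging must be: V P N P P N N.
Verifying each rule — rule 1 ✓; rule 2 ✓; rule 3 ✓.

P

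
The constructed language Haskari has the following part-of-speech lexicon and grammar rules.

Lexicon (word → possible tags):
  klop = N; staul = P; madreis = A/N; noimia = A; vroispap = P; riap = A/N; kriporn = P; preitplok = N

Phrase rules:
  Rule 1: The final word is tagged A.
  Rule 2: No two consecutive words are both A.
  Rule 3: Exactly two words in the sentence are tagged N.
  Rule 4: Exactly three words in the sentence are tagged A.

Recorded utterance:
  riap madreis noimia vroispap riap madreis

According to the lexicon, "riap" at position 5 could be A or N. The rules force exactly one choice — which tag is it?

Candidates per position — 1:riap {A,N}; 2:madreis {A,N}; 3:noimia {A}; 4:vroispap {P}; 5:riap {A,N}; 6:madreis {A,N}.
Word 2 cannot be A — rule 2 would then fail for every completion. It is N.
Word 6 cannot be N — rule 1 would then fail for every completion. It is A.
Word 5 cannot be A — rule 2 would then fail for every completion. It is N.
Word 1 cannot be N — rule 3 would then fail for every completion. It is A.
So the tagging must be: A N A P N A.
Check: rule 1 holds; rule 2 holds; rule 3 holds; rule 4 holds.

N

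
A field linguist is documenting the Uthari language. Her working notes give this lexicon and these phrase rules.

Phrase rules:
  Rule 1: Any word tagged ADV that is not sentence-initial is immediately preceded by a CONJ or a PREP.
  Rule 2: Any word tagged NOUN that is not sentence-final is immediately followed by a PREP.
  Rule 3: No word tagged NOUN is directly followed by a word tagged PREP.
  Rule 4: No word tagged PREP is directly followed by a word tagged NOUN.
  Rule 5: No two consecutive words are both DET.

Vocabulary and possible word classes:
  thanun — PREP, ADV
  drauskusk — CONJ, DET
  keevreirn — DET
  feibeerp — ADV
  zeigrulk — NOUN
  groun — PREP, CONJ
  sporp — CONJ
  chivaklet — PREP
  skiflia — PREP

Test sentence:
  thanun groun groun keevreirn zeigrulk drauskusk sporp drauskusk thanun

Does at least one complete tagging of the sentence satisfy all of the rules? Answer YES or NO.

Candidates per position — 1:thanun {PREP,ADV}; 2:groun {PREP,CONJ}; 3:groun {PREP,CONJ}; 4:keevreirn {DET}; 5:zeigrulk {NOUN}; 6:drauskusk {CONJ,DET}; 7:sporp {CONJ}; 8:drauskusk {CONJ,DET}; 9:thanun {PREP,ADV}.
Rule 2 cannot be satisfied by any choice of tags from the lexicon.
So there is no consistent tagging.

NO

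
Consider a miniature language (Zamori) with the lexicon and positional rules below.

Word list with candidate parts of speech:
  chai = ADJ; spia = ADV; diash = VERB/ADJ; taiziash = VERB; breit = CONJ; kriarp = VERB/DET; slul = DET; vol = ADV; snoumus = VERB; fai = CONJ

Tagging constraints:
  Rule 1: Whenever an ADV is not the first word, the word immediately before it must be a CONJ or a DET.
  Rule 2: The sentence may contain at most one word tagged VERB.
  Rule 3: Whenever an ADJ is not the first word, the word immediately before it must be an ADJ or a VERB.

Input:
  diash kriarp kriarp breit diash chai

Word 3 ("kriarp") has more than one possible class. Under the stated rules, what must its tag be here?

Candidates per position — 1:diash {VERB,ADJ}; 2:kriarp {VERB,DET}; 3:kriarp {VERB,DET}; 4:breit {CONJ}; 5:diash {VERB,ADJ}; 6:chai {ADJ}.
If word 5 were ADJ, no tagging could satisfy rule 3; so word 5 is VERB.
If word 1 were VERB, no tagging could satisfy rule 2; so word 1 is ADJ.
If word 2 were VERB, no tagging could satisfy rule 2; so word 2 is DET.
If word 3 were VERB, no tagging could satisfy rule 2; so word 3 is DET.
That leaves exactly one tagging: ADJ DET DET CONJ VERB ADJ.
Verifying each rule — rule 1 holds; rule 2 holds; rule 3 holds.

DET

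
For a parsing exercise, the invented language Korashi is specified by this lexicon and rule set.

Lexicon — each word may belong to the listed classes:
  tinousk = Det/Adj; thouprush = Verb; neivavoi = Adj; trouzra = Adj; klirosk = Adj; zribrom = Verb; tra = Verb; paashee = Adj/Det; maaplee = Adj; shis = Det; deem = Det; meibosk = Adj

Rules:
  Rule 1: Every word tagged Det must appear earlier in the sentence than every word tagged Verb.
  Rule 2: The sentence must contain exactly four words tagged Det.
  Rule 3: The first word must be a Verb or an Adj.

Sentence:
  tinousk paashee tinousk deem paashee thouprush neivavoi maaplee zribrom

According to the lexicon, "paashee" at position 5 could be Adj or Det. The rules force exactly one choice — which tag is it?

Det

Candidates per position — 1:tinousk {Det,Adj}; 2:paashee {Adj,Det}; 3:tinousk {Det,Adj}; 4:deem {Det}; 5:paashee {Adj,Det}; 6:thouprush {Verb}; 7:neivavoi {Adj}; 8:maaplee {Adj}; 9:zribrom {Verb}.
Position 1: tagging it Det would leave rule 3 unsatisfiable, so it must be Adj.
Position 2: tagging it Adj would leave rule 2 unsatisfiable, so it must be Det.
Position 3: tagging it Adj would leave rule 2 unsatisfiable, so it must be Det.
Position 5: tagging it Adj would leave rule 2 unsatisfiable, so it must be Det.
So the tagging must be: Adj Det Det Det Det Verb Adj Adj Verb.
Rule-by-rule: rule 1 ok; rule 2 ok; rule 3 ok.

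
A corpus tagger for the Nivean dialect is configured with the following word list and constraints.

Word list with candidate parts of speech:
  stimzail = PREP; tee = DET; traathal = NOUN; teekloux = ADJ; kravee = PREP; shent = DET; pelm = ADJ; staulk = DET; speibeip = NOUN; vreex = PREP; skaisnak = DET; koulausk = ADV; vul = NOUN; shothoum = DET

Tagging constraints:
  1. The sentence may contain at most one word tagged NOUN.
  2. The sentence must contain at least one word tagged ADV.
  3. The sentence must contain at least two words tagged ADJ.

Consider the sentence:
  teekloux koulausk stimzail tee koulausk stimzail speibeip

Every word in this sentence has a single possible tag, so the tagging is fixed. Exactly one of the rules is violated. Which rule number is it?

3

Fixed tagging: ADJ ADV PREP DET ADV PREP NOUN.
Applying the rules: R1 ok, R2 ok, R3 fails.
Only rule 3 fails.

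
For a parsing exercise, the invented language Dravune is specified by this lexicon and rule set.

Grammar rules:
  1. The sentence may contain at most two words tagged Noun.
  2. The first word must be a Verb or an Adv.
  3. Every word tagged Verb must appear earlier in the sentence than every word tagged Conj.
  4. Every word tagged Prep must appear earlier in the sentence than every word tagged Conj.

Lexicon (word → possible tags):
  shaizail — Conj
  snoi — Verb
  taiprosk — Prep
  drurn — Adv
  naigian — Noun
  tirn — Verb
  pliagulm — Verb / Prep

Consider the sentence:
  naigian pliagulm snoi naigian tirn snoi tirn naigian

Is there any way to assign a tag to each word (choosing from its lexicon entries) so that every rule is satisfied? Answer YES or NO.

NO

Candidates per position — 1:naigian {Noun}; 2:pliagulm {Verb,Prep}; 3:snoi {Verb}; 4:naigian {Noun}; 5:tirn {Verb}; 6:snoi {Verb}; 7:tirn {Verb}; 8:naigian {Noun}.
Rule 1 cannot be satisfied by any choice of tags from the lexicon.
So there is no consistent tagging.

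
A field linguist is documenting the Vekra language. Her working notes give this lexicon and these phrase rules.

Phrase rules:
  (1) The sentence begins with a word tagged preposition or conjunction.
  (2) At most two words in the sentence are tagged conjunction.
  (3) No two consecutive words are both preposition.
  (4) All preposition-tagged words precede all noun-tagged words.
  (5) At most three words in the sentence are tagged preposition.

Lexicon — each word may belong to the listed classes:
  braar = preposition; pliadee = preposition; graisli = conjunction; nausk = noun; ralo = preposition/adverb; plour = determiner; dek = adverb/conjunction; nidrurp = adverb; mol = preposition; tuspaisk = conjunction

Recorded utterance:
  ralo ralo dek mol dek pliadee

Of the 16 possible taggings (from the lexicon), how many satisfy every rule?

4

Candidates per position — 1:ralo {preposition,adverb}; 2:ralo {preposition,adverb}; 3:dek {adverb,conjunction}; 4:mol {preposition}; 5:dek {adverb,conjunction}; 6:pliadee {preposition}.
There are 16 candidate sequences in total.
The sequences that satisfy every rule: preposition adverb adverb preposition adverb preposition; preposition adverb adverb preposition conjunction preposition; preposition adverb conjunction preposition adverb preposition; preposition adverb conjunction preposition conjunction preposition.
Count = 4.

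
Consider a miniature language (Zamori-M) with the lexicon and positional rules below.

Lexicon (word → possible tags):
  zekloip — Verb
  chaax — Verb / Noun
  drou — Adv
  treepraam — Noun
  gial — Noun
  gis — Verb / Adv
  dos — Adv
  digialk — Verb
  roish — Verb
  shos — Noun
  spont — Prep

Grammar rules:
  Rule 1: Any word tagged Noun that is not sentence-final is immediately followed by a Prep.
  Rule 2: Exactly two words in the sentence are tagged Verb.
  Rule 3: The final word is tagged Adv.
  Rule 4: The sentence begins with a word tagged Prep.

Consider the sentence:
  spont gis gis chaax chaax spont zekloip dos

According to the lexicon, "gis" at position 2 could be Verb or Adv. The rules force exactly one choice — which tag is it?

Adv

Candidates per position — 1:spont {Prep}; 2:gis {Verb,Adv}; 3:gis {Verb,Adv}; 4:chaax {Verb,Noun}; 5:chaax {Verb,Noun}; 6:spont {Prep}; 7:zekloip {Verb}; 8:dos {Adv}.
If word 4 were Noun, no tagging could satisfy rule 1; so word 4 is Verb.
If word 5 were Verb, no tagging could satisfy rule 2; so word 5 is Noun.
If word 2 were Verb, no tagging could satisfy rule 2; so word 2 is Adv.
If word 3 were Verb, no tagging could satisfy rule 2; so word 3 is Adv.
That leaves exactly one tagging: Prep Adv Adv Verb Noun Prep Verb Adv.
Rule-by-rule: rule 1 holds; rule 2 holds; rule 3 holds; rule 4 holds.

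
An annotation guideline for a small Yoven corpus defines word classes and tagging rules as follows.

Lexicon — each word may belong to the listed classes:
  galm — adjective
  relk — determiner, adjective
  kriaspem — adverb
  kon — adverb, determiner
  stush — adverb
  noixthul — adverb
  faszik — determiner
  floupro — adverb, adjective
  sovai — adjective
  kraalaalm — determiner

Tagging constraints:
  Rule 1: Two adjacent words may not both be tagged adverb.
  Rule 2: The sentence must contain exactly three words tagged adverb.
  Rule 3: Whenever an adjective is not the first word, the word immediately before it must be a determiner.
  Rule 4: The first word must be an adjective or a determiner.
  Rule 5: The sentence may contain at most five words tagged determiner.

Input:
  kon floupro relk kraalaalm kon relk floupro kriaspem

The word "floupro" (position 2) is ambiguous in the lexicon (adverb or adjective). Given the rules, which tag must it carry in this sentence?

adverb

Candidates per position — 1:kon {adverb,determiner}; 2:floupro {adverb,adjective}; 3:relk {determiner,adjective}; 4:kraalaalm {determiner}; 5:kon {adverb,determiner}; 6:relk {determiner,adjective}; 7:floupro {adverb,adjective}; 8:kriaspem {adverb}.
If word 1 were adverb, no tagging could satisfy rule 4; so word 1 is determiner.
If word 3 were adjective, no tagging could satisfy rule 3; so word 3 is determiner.
If word 7 were adverb, no tagging could satisfy rule 1; so word 7 is adjective.
If word 2 were adjective, no tagging could satisfy rule 2; so word 2 is adverb.
If word 5 were determiner, no tagging could satisfy rule 2; so word 5 is adverb.
If word 6 were adjective, no tagging could satisfy rule 3; so word 6 is determiner.
So the tagging must be: determiner adverb determiner determiner adverb determiner adjective adverb.
Check: rule 1 satisfied; rule 2 satisfied; rule 3 satisfied; rule 4 satisfied; rule 5 satisfied.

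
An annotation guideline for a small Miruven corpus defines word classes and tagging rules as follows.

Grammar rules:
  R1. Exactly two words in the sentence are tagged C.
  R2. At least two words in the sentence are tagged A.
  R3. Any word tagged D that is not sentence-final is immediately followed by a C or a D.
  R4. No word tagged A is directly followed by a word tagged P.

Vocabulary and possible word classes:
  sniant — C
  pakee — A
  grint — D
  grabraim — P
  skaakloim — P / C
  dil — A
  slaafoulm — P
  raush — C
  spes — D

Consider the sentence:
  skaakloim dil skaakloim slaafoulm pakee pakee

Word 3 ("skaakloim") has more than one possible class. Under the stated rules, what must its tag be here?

Candidates per position — 1:skaakloim {P,C}; 2:dil {A}; 3:skaakloim {P,C}; 4:slaafoulm {P}; 5:pakee {A}; 6:pakee {A}.
At position 1, choosing P makes rule 1 impossible to satisfy; hence C.
At position 3, choosing P makes rule 1 impossible to satisfy; hence C.
The only consistent sequence is: C A C P A A.
Checking: rule 1 satisfied; rule 2 satisfied; rule 3 satisfied; rule 4 satisfied.

C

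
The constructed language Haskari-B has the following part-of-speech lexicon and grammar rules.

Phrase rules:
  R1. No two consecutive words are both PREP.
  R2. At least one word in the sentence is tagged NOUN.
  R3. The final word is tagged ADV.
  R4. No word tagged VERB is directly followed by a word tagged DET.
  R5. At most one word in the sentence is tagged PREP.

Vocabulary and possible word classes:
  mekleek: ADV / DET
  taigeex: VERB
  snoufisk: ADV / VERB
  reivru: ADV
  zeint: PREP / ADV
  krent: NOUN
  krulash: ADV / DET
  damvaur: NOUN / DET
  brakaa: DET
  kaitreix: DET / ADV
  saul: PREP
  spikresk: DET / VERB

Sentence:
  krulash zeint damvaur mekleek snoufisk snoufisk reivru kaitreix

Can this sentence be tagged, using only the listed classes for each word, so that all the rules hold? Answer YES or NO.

YES

Candidates per position — 1:krulash {ADV,DET}; 2:zeint {PREP,ADV}; 3:damvaur {NOUN,DET}; 4:mekleek {ADV,DET}; 5:snoufisk {ADV,VERB}; 6:snoufisk {ADV,VERB}; 7:reivru {ADV}; 8:kaitreix {DET,ADV}.
One satisfying assignment: DET PREP NOUN ADV VERB ADV ADV ADV.
Verifying each rule — rule 1 ✓; rule 2 ✓; rule 3 ✓; rule 4 ✓; rule 5 ✓.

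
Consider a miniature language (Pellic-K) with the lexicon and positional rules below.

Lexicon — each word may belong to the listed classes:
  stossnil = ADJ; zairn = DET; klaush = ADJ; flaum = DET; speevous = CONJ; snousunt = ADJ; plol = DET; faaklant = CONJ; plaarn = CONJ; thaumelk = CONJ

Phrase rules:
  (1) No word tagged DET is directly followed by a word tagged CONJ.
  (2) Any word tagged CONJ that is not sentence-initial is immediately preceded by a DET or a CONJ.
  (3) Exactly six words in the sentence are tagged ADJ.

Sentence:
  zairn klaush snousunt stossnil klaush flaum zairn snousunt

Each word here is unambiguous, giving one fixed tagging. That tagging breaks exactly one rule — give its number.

3

Fixed tagging: DET ADJ ADJ ADJ ADJ DET DET ADJ.
Checking each rule: R1 ok, R2 ok, R3 fails.
Only rule 3 fails.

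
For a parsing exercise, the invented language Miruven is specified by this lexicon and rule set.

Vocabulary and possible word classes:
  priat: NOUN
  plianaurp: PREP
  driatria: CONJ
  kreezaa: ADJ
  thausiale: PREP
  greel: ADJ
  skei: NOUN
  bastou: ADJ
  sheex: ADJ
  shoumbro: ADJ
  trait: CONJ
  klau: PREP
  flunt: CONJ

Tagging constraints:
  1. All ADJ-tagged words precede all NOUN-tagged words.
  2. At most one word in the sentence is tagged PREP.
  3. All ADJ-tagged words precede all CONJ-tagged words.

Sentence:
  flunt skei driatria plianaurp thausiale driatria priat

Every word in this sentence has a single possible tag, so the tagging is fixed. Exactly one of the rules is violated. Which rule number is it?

Fixed tagging: CONJ NOUN CONJ PREP PREP CONJ NOUN.
Rule check: R1 ✓, R2 ✗, R3 ✓.
Only rule 2 fails.

2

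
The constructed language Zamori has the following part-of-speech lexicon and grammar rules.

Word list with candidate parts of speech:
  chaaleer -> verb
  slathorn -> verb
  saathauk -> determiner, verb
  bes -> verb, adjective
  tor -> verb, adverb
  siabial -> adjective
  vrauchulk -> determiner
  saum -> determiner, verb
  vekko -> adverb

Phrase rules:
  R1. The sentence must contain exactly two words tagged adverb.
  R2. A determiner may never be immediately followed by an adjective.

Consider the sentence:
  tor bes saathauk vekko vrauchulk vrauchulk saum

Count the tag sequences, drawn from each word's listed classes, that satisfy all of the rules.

Candidates per position — 1:tor {verb,adverb}; 2:bes {verb,adjective}; 3:saathauk {determiner,verb}; 4:vekko {adverb}; 5:vrauchulk {determiner}; 6:vrauchulk {determiner}; 7:saum {determiner,verb}.
There are 16 candidate sequences in total.
Checking each against the rules leaves 8 sequences.
Count = 8.

8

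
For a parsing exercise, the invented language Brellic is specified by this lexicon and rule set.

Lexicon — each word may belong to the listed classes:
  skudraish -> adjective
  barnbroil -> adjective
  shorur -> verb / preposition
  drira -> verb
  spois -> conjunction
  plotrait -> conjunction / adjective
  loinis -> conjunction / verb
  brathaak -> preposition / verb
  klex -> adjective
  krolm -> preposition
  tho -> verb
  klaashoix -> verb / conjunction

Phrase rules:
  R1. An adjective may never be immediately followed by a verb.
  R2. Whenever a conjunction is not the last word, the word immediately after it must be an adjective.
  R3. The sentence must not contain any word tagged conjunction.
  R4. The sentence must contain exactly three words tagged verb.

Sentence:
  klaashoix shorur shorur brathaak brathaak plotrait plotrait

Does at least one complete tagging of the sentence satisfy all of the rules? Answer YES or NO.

Candidates per position — 1:klaashoix {verb,conjunction}; 2:shorur {verb,preposition}; 3:shorur {verb,preposition}; 4:brathaak {preposition,verb}; 5:brathaak {preposition,verb}; 6:plotrait {conjunction,adjective}; 7:plotrait {conjunction,adjective}.
One satisfying assignment: verb preposition verb verb preposition adjective adjective.
Rule-by-rule: rule 1 ✓; rule 2 ✓; rule 3 ✓; rule 4 ✓.

YES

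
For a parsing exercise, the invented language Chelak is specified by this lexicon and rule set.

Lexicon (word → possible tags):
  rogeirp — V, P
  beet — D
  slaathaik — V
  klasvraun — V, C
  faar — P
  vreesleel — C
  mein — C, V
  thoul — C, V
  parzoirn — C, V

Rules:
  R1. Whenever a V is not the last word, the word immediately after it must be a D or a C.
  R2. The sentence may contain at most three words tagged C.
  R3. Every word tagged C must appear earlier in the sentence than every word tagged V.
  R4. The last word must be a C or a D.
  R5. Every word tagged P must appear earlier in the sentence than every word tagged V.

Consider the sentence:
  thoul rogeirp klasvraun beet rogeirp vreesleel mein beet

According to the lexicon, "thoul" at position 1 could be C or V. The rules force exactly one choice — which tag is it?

C

Candidates per position — 1:thoul {C,V}; 2:rogeirp {V,P}; 3:klasvraun {V,C}; 4:beet {D}; 5:rogeirp {V,P}; 6:vreesleel {C}; 7:mein {C,V}; 8:beet {D}.
Word 1 cannot be V — rule 1 would then fail for every completion. It is C.
Word 2 cannot be V — rule 3 would then fail for every completion. It is P.
Word 3 cannot be V — rule 3 would then fail for every completion. It is C.
Word 5 cannot be V — rule 3 would then fail for every completion. It is P.
Word 7 cannot be C — rule 2 would then fail for every completion. It is V.
That leaves exactly one tagging: C P C D P C V D.
Verifying each rule — rule 1 satisfied; rule 2 satisfied; rule 3 satisfied; rule 4 satisfied; rule 5 satisfied.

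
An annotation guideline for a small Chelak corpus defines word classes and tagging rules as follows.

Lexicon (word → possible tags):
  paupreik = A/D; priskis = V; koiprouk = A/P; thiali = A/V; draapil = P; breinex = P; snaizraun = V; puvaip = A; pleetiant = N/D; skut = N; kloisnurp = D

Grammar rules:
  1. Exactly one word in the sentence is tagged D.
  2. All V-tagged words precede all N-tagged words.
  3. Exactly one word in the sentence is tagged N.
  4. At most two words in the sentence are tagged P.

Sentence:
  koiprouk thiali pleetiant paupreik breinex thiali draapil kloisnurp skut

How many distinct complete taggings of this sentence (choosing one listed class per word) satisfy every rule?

Candidates per position — 1:koiprouk {A,P}; 2:thiali {A,V}; 3:pleetiant {N,D}; 4:paupreik {A,D}; 5:breinex {P}; 6:thiali {A,V}; 7:draapil {P}; 8:kloisnurp {D}; 9:skut {N}.
There are 32 candidate sequences in total.
Every candidate sequence violates at least one rule; no consistent tagging exists.
Count = 0.

0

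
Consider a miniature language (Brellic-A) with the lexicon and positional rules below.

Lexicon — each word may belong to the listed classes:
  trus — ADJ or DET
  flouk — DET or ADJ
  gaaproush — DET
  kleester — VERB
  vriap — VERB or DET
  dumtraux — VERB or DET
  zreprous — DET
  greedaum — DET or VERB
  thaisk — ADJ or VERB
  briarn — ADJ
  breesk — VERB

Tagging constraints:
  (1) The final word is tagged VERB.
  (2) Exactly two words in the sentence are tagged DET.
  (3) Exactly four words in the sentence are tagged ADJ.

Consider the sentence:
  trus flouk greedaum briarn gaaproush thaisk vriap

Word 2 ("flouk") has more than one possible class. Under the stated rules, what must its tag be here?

Candidates per position — 1:trus {ADJ,DET}; 2:flouk {DET,ADJ}; 3:greedaum {DET,VERB}; 4:briarn {ADJ}; 5:gaaproush {DET}; 6:thaisk {ADJ,VERB}; 7:vriap {VERB,DET}.
If word 1 were DET, no tagging could satisfy rule 3; so word 1 is ADJ.
If word 2 were DET, no tagging could satisfy rule 3; so word 2 is ADJ.
If word 6 were VERB, no tagging could satisfy rule 3; so word 6 is ADJ.
If word 7 were DET, no tagging could satisfy rule 1; so word 7 is VERB.
If word 3 were VERB, no tagging could satisfy rule 2; so word 3 is DET.
So the tagging must be: ADJ ADJ DET ADJ DET ADJ VERB.
Verifying each rule — rule 1 ok; rule 2 ok; rule 3 ok.

ADJ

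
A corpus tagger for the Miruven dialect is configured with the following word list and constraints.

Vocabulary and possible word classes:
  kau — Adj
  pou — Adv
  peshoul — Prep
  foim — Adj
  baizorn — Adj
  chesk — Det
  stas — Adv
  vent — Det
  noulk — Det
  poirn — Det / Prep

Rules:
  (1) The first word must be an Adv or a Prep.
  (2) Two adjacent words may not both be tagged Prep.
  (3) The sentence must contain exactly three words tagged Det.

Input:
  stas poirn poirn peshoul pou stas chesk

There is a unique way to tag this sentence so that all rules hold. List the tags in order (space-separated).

Adv Det Det Prep Adv Adv Det

Candidates per position — 1:stas {Adv}; 2:poirn {Det,Prep}; 3:poirn {Det,Prep}; 4:peshoul {Prep}; 5:pou {Adv}; 6:stas {Adv}; 7:chesk {Det}.
Word 2 cannot be Prep — rule 3 would then fail for every completion. It is Det.
Word 3 cannot be Prep — rule 2 would then fail for every completion. It is Det.
The unique satisfying tagging is: Adv Det Det Prep Adv Adv Det.
Rule-by-rule: rule 1 holds; rule 2 holds; rule 3 holds.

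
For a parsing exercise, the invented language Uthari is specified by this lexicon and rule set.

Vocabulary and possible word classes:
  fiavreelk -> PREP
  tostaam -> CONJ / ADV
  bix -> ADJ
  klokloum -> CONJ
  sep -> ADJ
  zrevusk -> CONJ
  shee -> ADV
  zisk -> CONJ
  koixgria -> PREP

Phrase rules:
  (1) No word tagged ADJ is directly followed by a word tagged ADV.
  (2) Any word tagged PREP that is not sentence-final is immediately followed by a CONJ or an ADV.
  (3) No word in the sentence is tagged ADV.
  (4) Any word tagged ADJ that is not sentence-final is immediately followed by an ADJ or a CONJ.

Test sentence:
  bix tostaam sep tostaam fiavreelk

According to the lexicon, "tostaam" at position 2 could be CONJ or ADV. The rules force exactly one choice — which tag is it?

CONJ

Candidates per position — 1:bix {ADJ}; 2:tostaam {CONJ,ADV}; 3:sep {ADJ}; 4:tostaam {CONJ,ADV}; 5:fiavreelk {PREP}.
Position 2: tagging it ADV would leave rule 1 unsatisfiable, so it must be CONJ.
Position 4: tagging it ADV would leave rule 1 unsatisfiable, so it must be CONJ.
The unique satisfying tagging is: ADJ CONJ ADJ CONJ PREP.
Check: rule 1 holds; rule 2 holds; rule 3 holds; rule 4 holds.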